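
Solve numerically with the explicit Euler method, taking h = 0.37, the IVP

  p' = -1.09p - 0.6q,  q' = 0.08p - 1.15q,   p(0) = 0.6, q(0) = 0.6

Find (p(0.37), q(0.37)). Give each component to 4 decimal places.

0.2248, 0.3625

Euler on (p,q): p_{n+1} = p_n + h·p', q_{n+1} = q_n + h·q'.
0.000000: (0.600000, 0.600000); f=(-1.014000, -0.642000) → (0.224820, 0.362460)
(p(0.37), q(0.37)) ≈ (0.2248, 0.3625)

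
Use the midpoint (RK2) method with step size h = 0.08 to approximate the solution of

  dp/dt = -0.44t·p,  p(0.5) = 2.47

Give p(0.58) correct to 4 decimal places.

Midpoint: k1 = f(t_n, p_n); k2 = f(t_n + h/2, p_n + (h/2)·k1); p_{n+1} = p_n + h·k2.
t=0.500000, p=2.470000:
  k1 = f(0.500000, 2.470000) = -0.543400
  k2 = f(0.540000, 2.448264) = -0.581708
  p ← 2.470000 + 0.08·(-0.581708) = 2.423463
p(0.58) ≈ 2.4235

2.4235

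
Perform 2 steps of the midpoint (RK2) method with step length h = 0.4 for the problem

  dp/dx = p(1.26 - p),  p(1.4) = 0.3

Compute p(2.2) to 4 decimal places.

Midpoint: k1 = f(x_n, p_n); k2 = f(x_n + h/2, p_n + (h/2)·k1); p_{n+1} = p_n + h·k2.
x=1.400000, p=0.300000:
  k1 = f(1.400000, 0.300000) = 0.288000
  k2 = f(1.600000, 0.357600) = 0.322698
  p ← 0.300000 + 0.4·0.322698 = 0.429079
x=1.800000, p=0.429079:
  k1 = f(1.800000, 0.429079) = 0.356531
  k2 = f(2.000000, 0.500385) = 0.380100
  p ← 0.429079 + 0.4·0.380100 = 0.581119
p(2.2) ≈ 0.5811

0.5811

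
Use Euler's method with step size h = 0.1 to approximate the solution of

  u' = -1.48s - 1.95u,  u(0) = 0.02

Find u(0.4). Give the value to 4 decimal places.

Euler: u_{n+1} = u_n + h·f(s_n, u_n).
s=0.000000, u=0.020000: f=-0.039000 → u ← 0.020000 + 0.1·(-0.039000) = 0.016100
s=0.100000, u=0.016100: f=-0.179395 → u ← 0.016100 + 0.1·(-0.179395) = -0.001840
s=0.200000, u=-0.001840: f=-0.292413 → u ← -0.001840 + 0.1·(-0.292413) = -0.031081
s=0.300000, u=-0.031081: f=-0.383392 → u ← -0.031081 + 0.1·(-0.383392) = -0.069420
u(0.4) ≈ -0.0694

-0.0694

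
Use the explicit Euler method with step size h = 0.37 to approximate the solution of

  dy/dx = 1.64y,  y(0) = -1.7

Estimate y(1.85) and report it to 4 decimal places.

-18.2078

Euler: y_{n+1} = y_n + h·f(x_n, y_n).
x=0.000000, y=-1.700000: f=-2.788000 → y ← -1.700000 + 0.37·(-2.788000) = -2.731560
x=0.370000, y=-2.731560: f=-4.479758 → y ← -2.731560 + 0.37·(-4.479758) = -4.389071
x=0.740000, y=-4.389071: f=-7.198076 → y ← -4.389071 + 0.37·(-7.198076) = -7.052359
x=1.110000, y=-7.052359: f=-11.565868 → y ← -7.052359 + 0.37·(-11.565868) = -11.331730
x=1.480000, y=-11.331730: f=-18.584037 → y ← -11.331730 + 0.37·(-18.584037) = -18.207824
y(1.85) ≈ -18.2078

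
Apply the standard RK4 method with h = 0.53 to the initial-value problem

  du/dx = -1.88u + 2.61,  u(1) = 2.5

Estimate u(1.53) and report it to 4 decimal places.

1.8065

RK4: k1 = f(x_n, u_n); k2 = f(x_n + h/2, u_n + (h/2)·k1); k3 = f(x_n + h/2, u_n + (h/2)·k2); k4 = f(x_n + h, u_n + h·k3); u_{n+1} = u_n + (h/6)·(k1 + 2k2 + 2k3 + k4).
x=1.000000, u=2.500000:
  k1 = f(1.000000, 2.500000) = -2.090000
  k2 = f(1.265000, 1.946150) = -1.048762
  k3 = f(1.265000, 2.222078) = -1.567507
  k4 = f(1.530000, 1.669221) = -0.528136
  u ← 2.500000 + (0.53/6)·(k1 + 2k2 + 2k3 + k4) = 1.806524
u(1.53) ≈ 1.8065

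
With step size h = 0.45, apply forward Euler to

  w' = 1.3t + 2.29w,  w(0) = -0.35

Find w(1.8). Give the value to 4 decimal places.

-3.0053

Euler: w_{n+1} = w_n + h·f(t_n, w_n).
t=0.000000, w=-0.350000: f=-0.801500 → w ← -0.350000 + 0.45·(-0.801500) = -0.710675
t=0.450000, w=-0.710675: f=-1.042446 → w ← -0.710675 + 0.45·(-1.042446) = -1.179776
t=0.900000, w=-1.179776: f=-1.531686 → w ← -1.179776 + 0.45·(-1.531686) = -1.869034
t=1.350000, w=-1.869034: f=-2.525089 → w ← -1.869034 + 0.45·(-2.525089) = -3.005324
w(1.8) ≈ -3.0053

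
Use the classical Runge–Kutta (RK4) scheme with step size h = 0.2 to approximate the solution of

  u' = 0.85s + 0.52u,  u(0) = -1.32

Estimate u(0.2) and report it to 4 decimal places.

RK4: k1 = f(s_n, u_n); k2 = f(s_n + h/2, u_n + (h/2)·k1); k3 = f(s_n + h/2, u_n + (h/2)·k2); k4 = f(s_n + h, u_n + h·k3); u_{n+1} = u_n + (h/6)·(k1 + 2k2 + 2k3 + k4).
s=0.000000, u=-1.320000:
  k1 = f(0.000000, -1.320000) = -0.686400
  k2 = f(0.100000, -1.388640) = -0.637093
  k3 = f(0.100000, -1.383709) = -0.634529
  k4 = f(0.200000, -1.446906) = -0.582391
  u ← -1.320000 + (0.2/6)·(k1 + 2k2 + 2k3 + k4) = -1.447068
u(0.2) ≈ -1.4471

-1.4471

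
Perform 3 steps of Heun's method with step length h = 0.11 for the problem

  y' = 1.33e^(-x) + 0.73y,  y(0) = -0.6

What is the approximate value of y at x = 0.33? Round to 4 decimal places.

Heun: k1 = f(x_n, y_n); k2 = f(x_n + h, y_n + h·k1); y_{n+1} = y_n + (h/2)·(k1 + k2).
x=0.000000, y=-0.600000:
  k1 = f(0.000000, -0.600000) = 0.892000
  k2 = f(0.110000, -0.501880) = 0.825087
  y ← -0.600000 + (0.11/2)·(0.892000 + 0.825087) = -0.505560
x=0.110000, y=-0.505560:
  k1 = f(0.110000, -0.505560) = 0.822400
  k2 = f(0.220000, -0.415096) = 0.764330
  y ← -0.505560 + (0.11/2)·(0.822400 + 0.764330) = -0.418290
x=0.220000, y=-0.418290:
  k1 = f(0.220000, -0.418290) = 0.761998
  k2 = f(0.330000, -0.334470) = 0.712005
  y ← -0.418290 + (0.11/2)·(0.761998 + 0.712005) = -0.337220
y(0.33) ≈ -0.3372

-0.3372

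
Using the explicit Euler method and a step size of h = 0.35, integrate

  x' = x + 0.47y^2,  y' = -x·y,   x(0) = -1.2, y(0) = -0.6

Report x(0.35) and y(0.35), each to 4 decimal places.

-1.5608, -0.8520

Euler on (x,y): x_{n+1} = x_n + h·x', y_{n+1} = y_n + h·y'.
0.000000: (-1.200000, -0.600000); f=(-1.030800, -0.720000) → (-1.560780, -0.852000)
(x(0.35), y(0.35)) ≈ (-1.5608, -0.8520)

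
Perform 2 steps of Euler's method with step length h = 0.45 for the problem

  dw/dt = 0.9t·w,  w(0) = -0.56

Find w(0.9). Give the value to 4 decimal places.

Euler: w_{n+1} = w_n + h·f(t_n, w_n).
t=0.000000, w=-0.560000: f=0.000000 → w ← -0.560000 + 0.45·0.000000 = -0.560000
t=0.450000, w=-0.560000: f=-0.226800 → w ← -0.560000 + 0.45·(-0.226800) = -0.662060
w(0.9) ≈ -0.6621

-0.6621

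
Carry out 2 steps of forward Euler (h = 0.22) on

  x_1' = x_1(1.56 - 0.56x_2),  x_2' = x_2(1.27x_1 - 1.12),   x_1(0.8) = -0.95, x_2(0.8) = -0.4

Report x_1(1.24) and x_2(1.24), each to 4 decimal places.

-1.8087, -0.0750

Euler on (x_1,x_2): x_1_{n+1} = x_1_n + h·x_1', x_2_{n+1} = x_2_n + h·x_2'.
0.800000: (-0.950000, -0.400000); f=(-1.694800, 0.930600) → (-1.322856, -0.195268)
1.020000: (-1.322856, -0.195268); f=(-2.208310, 0.546756) → (-1.808684, -0.074982)
(x_1(1.24), x_2(1.24)) ≈ (-1.8087, -0.0750)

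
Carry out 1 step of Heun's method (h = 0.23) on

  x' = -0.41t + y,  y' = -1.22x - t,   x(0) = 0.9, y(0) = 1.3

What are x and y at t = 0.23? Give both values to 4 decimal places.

Heun on (x,y): k1 = f(t_n, state_n); k2 = f(t_n + h, state_n + h·k1); state_{n+1} = state_n + (h/2)·(k1 + k2).
0.000000: (0.900000, 1.300000)
  k1 = (1.300000, -1.098000)
  predictor → (1.199000, 1.047460)
  k2 = (0.953160, -1.692780)
  → (1.159113, 0.979060)
(x(0.23), y(0.23)) ≈ (1.1591, 0.9791)

1.1591, 0.9791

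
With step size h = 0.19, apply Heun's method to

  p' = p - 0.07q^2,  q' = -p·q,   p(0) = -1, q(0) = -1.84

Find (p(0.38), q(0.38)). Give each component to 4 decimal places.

-1.6239, -2.9671

Heun on (p,q): k1 = f(t_n, state_n); k2 = f(t_n + h, state_n + h·k1); state_{n+1} = state_n + (h/2)·(k1 + k2).
0.000000: (-1.000000, -1.840000)
  k1 = (-1.236992, -1.840000)
  predictor → (-1.235028, -2.189600)
  k2 = (-1.570633, -2.704218)
  → (-1.266724, -2.271701)
0.190000: (-1.266724, -2.271701)
  k1 = (-1.627968, -2.877619)
  predictor → (-1.576038, -2.818448)
  k2 = (-2.132094, -4.441982)
  → (-1.623930, -2.967063)
(p(0.38), q(0.38)) ≈ (-1.6239, -2.9671)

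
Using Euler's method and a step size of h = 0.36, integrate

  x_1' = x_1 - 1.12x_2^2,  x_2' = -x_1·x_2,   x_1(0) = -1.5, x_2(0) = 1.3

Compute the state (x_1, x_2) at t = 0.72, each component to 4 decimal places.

Euler on (x_1,x_2): x_1_{n+1} = x_1_n + h·x_1', x_2_{n+1} = x_2_n + h·x_2'.
0.000000: (-1.500000, 1.300000); f=(-3.392800, 1.950000) → (-2.721408, 2.002000)
0.360000: (-2.721408, 2.002000); f=(-7.210372, 5.448259) → (-5.317142, 3.963373)
(x_1(0.72), x_2(0.72)) ≈ (-5.3171, 3.9634)

-5.3171, 3.9634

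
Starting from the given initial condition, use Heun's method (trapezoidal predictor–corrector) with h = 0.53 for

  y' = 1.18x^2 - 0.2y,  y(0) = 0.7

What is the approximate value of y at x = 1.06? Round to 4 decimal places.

Heun: k1 = f(x_n, y_n); k2 = f(x_n + h, y_n + h·k1); y_{n+1} = y_n + (h/2)·(k1 + k2).
x=0.000000, y=0.700000:
  k1 = f(0.000000, 0.700000) = -0.140000
  k2 = f(0.530000, 0.625800) = 0.206302
  y ← 0.700000 + (0.53/2)·(-0.140000 + 0.206302) = 0.717570
x=0.530000, y=0.717570:
  k1 = f(0.530000, 0.717570) = 0.187948
  k2 = f(1.060000, 0.817182) = 1.162412
  y ← 0.717570 + (0.53/2)·(0.187948 + 1.162412) = 1.075415
y(1.06) ≈ 1.0754

1.0754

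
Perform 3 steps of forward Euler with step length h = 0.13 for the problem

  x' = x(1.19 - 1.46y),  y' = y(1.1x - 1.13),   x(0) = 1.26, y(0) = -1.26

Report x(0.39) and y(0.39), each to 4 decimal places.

3.5146, -1.7326

Euler on (x,y): x_{n+1} = x_n + h·x', y_{n+1} = y_n + h·y'.
0.000000: (1.260000, -1.260000); f=(3.817296, -0.322560) → (1.756248, -1.301933)
0.130000: (1.756248, -1.301933); f=(5.428251, -1.043985) → (2.461921, -1.437651)
0.260000: (2.461921, -1.437651); f=(8.097185, -2.268776) → (3.514555, -1.732592)
(x(0.39), y(0.39)) ≈ (3.5146, -1.7326)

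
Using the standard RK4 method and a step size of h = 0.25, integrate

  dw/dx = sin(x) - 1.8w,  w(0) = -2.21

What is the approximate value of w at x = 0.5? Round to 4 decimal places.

-0.8064

RK4: k1 = f(x_n, w_n); k2 = f(x_n + h/2, w_n + (h/2)·k1); k3 = f(x_n + h/2, w_n + (h/2)·k2); k4 = f(x_n + h, w_n + h·k3); w_{n+1} = w_n + (h/6)·(k1 + 2k2 + 2k3 + k4).
x=0.000000, w=-2.210000:
  k1 = f(0.000000, -2.210000) = 3.978000
  k2 = f(0.125000, -1.712750) = 3.207625
  k3 = f(0.125000, -1.809047) = 3.380959
  k4 = f(0.250000, -1.364760) = 2.703972
  w ← -2.210000 + (0.25/6)·(k1 + 2k2 + 2k3 + k4) = -1.382536
x=0.250000, w=-1.382536:
  k1 = f(0.250000, -1.382536) = 2.735968
  k2 = f(0.375000, -1.040540) = 2.239244
  k3 = f(0.375000, -1.102630) = 2.351007
  k4 = f(0.500000, -0.794784) = 1.910037
  w ← -1.382536 + (0.25/6)·(k1 + 2k2 + 2k3 + k4) = -0.806431
w(0.5) ≈ -0.8064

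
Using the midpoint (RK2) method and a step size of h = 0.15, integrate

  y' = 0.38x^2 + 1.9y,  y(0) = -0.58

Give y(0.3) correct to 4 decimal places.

Midpoint: k1 = f(x_n, y_n); k2 = f(x_n + h/2, y_n + (h/2)·k1); y_{n+1} = y_n + h·k2.
x=0.000000, y=-0.580000:
  k1 = f(0.000000, -0.580000) = -1.102000
  k2 = f(0.075000, -0.662650) = -1.256898
  y ← -0.580000 + 0.15·(-1.256898) = -0.768535
x=0.150000, y=-0.768535:
  k1 = f(0.150000, -0.768535) = -1.451666
  k2 = f(0.225000, -0.877410) = -1.647841
  y ← -0.768535 + 0.15·(-1.647841) = -1.015711
y(0.3) ≈ -1.0157

-1.0157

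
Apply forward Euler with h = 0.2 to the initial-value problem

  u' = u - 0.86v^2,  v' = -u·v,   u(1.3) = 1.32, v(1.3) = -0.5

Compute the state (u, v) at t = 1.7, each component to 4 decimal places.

Euler on (u,v): u_{n+1} = u_n + h·u', v_{n+1} = v_n + h·v'.
1.300000: (1.320000, -0.500000); f=(1.105000, 0.660000) → (1.541000, -0.368000)
1.500000: (1.541000, -0.368000); f=(1.424535, 0.567088) → (1.825907, -0.254582)
(u(1.7), v(1.7)) ≈ (1.8259, -0.2546)

1.8259, -0.2546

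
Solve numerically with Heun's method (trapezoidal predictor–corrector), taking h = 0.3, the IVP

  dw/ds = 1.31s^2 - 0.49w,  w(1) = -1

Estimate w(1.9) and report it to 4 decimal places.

Heun: k1 = f(s_n, w_n); k2 = f(s_n + h, w_n + h·k1); w_{n+1} = w_n + (h/2)·(k1 + k2).
s=1.000000, w=-1.000000:
  k1 = f(1.000000, -1.000000) = 1.800000
  k2 = f(1.300000, -0.460000) = 2.439300
  w ← -1.000000 + (0.3/2)·(1.800000 + 2.439300) = -0.364105
s=1.300000, w=-0.364105:
  k1 = f(1.300000, -0.364105) = 2.392311
  k2 = f(1.600000, 0.353588) = 3.180342
  w ← -0.364105 + (0.3/2)·(2.392311 + 3.180342) = 0.471793
s=1.600000, w=0.471793:
  k1 = f(1.600000, 0.471793) = 3.122421
  k2 = f(1.900000, 1.408519) = 4.038925
  w ← 0.471793 + (0.3/2)·(3.122421 + 4.038925) = 1.545995
w(1.9) ≈ 1.5460

1.5460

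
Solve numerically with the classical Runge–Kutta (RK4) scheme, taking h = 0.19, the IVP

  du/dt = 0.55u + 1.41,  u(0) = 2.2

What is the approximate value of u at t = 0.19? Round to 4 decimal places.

RK4: k1 = f(t_n, u_n); k2 = f(t_n + h/2, u_n + (h/2)·k1); k3 = f(t_n + h/2, u_n + (h/2)·k2); k4 = f(t_n + h, u_n + h·k3); u_{n+1} = u_n + (h/6)·(k1 + 2k2 + 2k3 + k4).
t=0.000000, u=2.200000:
  k1 = f(0.000000, 2.200000) = 2.620000
  k2 = f(0.095000, 2.448900) = 2.756895
  k3 = f(0.095000, 2.461905) = 2.764048
  k4 = f(0.190000, 2.725169) = 2.908843
  u ← 2.200000 + (0.19/6)·(k1 + 2k2 + 2k3 + k4) = 2.724740
u(0.19) ≈ 2.7247

2.7247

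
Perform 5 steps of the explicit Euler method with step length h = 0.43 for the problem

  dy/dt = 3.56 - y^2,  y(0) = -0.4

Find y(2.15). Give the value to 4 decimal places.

1.8287

Euler: y_{n+1} = y_n + h·f(t_n, y_n).
t=0.000000, y=-0.400000: f=3.400000 → y ← -0.400000 + 0.43·3.400000 = 1.062000
t=0.430000, y=1.062000: f=2.432156 → y ← 1.062000 + 0.43·2.432156 = 2.107827
t=0.860000, y=2.107827: f=-0.882935 → y ← 2.107827 + 0.43·(-0.882935) = 1.728165
t=1.290000, y=1.728165: f=0.573446 → y ← 1.728165 + 0.43·0.573446 = 1.974747
t=1.720000, y=1.974747: f=-0.339624 → y ← 1.974747 + 0.43·(-0.339624) = 1.828708
y(2.15) ≈ 1.8287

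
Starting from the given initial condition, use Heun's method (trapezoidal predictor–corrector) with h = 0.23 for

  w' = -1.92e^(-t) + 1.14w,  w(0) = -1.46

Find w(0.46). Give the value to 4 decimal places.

Heun: k1 = f(t_n, w_n); k2 = f(t_n + h, w_n + h·k1); w_{n+1} = w_n + (h/2)·(k1 + k2).
t=0.000000, w=-1.460000:
  k1 = f(0.000000, -1.460000) = -3.584400
  k2 = f(0.230000, -2.284412) = -4.129734
  w ← -1.460000 + (0.23/2)·(-3.584400 + (-4.129734)) = -2.347125
t=0.230000, w=-2.347125:
  k1 = f(0.230000, -2.347125) = -4.201228
  k2 = f(0.460000, -3.313408) = -4.989349
  w ← -2.347125 + (0.23/2)·(-4.201228 + (-4.989349)) = -3.404042
w(0.46) ≈ -3.4040

-3.4040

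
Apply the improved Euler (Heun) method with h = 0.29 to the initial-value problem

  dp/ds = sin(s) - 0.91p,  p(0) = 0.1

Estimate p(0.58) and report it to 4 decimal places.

0.2014

Heun: k1 = f(s_n, p_n); k2 = f(s_n + h, p_n + h·k1); p_{n+1} = p_n + (h/2)·(k1 + k2).
s=0.000000, p=0.100000:
  k1 = f(0.000000, 0.100000) = -0.091000
  k2 = f(0.290000, 0.073610) = 0.218967
  p ← 0.100000 + (0.29/2)·(-0.091000 + 0.218967) = 0.118555
s=0.290000, p=0.118555:
  k1 = f(0.290000, 0.118555) = 0.178067
  k2 = f(0.580000, 0.170195) = 0.393147
  p ← 0.118555 + (0.29/2)·(0.178067 + 0.393147) = 0.201381
p(0.58) ≈ 0.2014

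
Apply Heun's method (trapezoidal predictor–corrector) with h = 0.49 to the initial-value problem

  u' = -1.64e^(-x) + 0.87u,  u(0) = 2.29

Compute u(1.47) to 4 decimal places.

Heun: k1 = f(x_n, u_n); k2 = f(x_n + h, u_n + h·k1); u_{n+1} = u_n + (h/2)·(k1 + k2).
x=0.000000, u=2.290000:
  k1 = f(0.000000, 2.290000) = 0.352300
  k2 = f(0.490000, 2.462627) = 1.137778
  u ← 2.290000 + (0.49/2)·(0.352300 + 1.137778) = 2.655069
x=0.490000, u=2.655069:
  k1 = f(0.490000, 2.655069) = 1.305203
  k2 = f(0.980000, 3.294619) = 2.250808
  u ← 2.655069 + (0.49/2)·(1.305203 + 2.250808) = 3.526292
x=0.980000, u=3.526292:
  k1 = f(0.980000, 3.526292) = 2.452364
  k2 = f(1.470000, 4.727950) = 3.736239
  u ← 3.526292 + (0.49/2)·(2.452364 + 3.736239) = 5.042499
u(1.47) ≈ 5.0425

5.0425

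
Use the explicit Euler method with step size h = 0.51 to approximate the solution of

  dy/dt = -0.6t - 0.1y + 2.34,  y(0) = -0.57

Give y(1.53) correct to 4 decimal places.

Euler: y_{n+1} = y_n + h·f(t_n, y_n).
t=0.000000, y=-0.570000: f=2.397000 → y ← -0.570000 + 0.51·2.397000 = 0.652470
t=0.510000, y=0.652470: f=1.968753 → y ← 0.652470 + 0.51·1.968753 = 1.656534
t=1.020000, y=1.656534: f=1.562347 → y ← 1.656534 + 0.51·1.562347 = 2.453331
y(1.53) ≈ 2.4533

2.4533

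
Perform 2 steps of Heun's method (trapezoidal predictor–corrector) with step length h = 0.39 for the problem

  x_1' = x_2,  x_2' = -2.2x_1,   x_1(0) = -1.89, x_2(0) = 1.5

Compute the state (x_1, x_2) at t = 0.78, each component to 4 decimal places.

Heun on (x_1,x_2): k1 = f(t_n, state_n); k2 = f(t_n + h, state_n + h·k1); state_{n+1} = state_n + (h/2)·(k1 + k2).
0.000000: (-1.890000, 1.500000)
  k1 = (1.500000, 4.158000)
  predictor → (-1.305000, 3.121620)
  k2 = (3.121620, 2.871000)
  → (-0.988784, 2.870655)
0.390000: (-0.988784, 2.870655)
  k1 = (2.870655, 2.175325)
  predictor → (0.130771, 3.719032)
  k2 = (3.719032, -0.287697)
  → (0.296205, 3.238742)
(x_1(0.78), x_2(0.78)) ≈ (0.2962, 3.2387)

0.2962, 3.2387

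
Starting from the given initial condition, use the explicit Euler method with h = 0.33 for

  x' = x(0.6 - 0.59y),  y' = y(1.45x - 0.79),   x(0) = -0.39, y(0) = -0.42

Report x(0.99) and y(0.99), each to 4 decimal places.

Euler on (x,y): x_{n+1} = x_n + h·x', y_{n+1} = y_n + h·y'.
0.000000: (-0.390000, -0.420000); f=(-0.330642, 0.569310) → (-0.499112, -0.232128)
0.330000: (-0.499112, -0.232128); f=(-0.367823, 0.351375) → (-0.620494, -0.116174)
0.660000: (-0.620494, -0.116174); f=(-0.414826, 0.196301) → (-0.757386, -0.051395)
(x(0.99), y(0.99)) ≈ (-0.7574, -0.0514)

-0.7574, -0.0514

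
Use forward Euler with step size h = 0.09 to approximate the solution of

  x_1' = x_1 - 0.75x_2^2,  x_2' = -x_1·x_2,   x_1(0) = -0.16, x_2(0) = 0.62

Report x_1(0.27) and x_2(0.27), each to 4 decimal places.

-0.2948, 0.6544

Euler on (x_1,x_2): x_1_{n+1} = x_1_n + h·x_1', x_2_{n+1} = x_2_n + h·x_2'.
0.000000: (-0.160000, 0.620000); f=(-0.448300, 0.099200) → (-0.200347, 0.628928)
0.090000: (-0.200347, 0.628928); f=(-0.497010, 0.126004) → (-0.245078, 0.640268)
0.180000: (-0.245078, 0.640268); f=(-0.552536, 0.156916) → (-0.294806, 0.654391)
(x_1(0.27), x_2(0.27)) ≈ (-0.2948, 0.6544)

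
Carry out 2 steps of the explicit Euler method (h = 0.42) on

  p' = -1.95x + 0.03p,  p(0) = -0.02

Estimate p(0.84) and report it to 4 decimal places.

-0.3645

Euler: p_{n+1} = p_n + h·f(x_n, p_n).
x=0.000000, p=-0.020000: f=-0.000600 → p ← -0.020000 + 0.42·(-0.000600) = -0.020252
x=0.420000, p=-0.020252: f=-0.819608 → p ← -0.020252 + 0.42·(-0.819608) = -0.364487
p(0.84) ≈ -0.3645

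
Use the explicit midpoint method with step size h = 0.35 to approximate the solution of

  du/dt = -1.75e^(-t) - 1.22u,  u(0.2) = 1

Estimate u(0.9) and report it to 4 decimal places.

0.0114

Midpoint: k1 = f(t_n, u_n); k2 = f(t_n + h/2, u_n + (h/2)·k1); u_{n+1} = u_n + h·k2.
t=0.200000, u=1.000000:
  k1 = f(0.200000, 1.000000) = -2.652779
  k2 = f(0.375000, 0.535764) = -1.856388
  u ← 1.000000 + 0.35·(-1.856388) = 0.350264
t=0.550000, u=0.350264:
  k1 = f(0.550000, 0.350264) = -1.436985
  k2 = f(0.725000, 0.098792) = -0.968094
  u ← 0.350264 + 0.35·(-0.968094) = 0.011431
u(0.9) ≈ 0.0114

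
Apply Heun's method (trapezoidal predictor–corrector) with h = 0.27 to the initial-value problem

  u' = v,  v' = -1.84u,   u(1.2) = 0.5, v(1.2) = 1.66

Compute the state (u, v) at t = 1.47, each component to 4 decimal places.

Heun on (u,v): k1 = f(t_n, state_n); k2 = f(t_n + h, state_n + h·k1); state_{n+1} = state_n + (h/2)·(k1 + k2).
1.200000: (0.500000, 1.660000)
  k1 = (1.660000, -0.920000)
  predictor → (0.948200, 1.411600)
  k2 = (1.411600, -1.744688)
  → (0.914666, 1.300267)
(u(1.47), v(1.47)) ≈ (0.9147, 1.3003)

0.9147, 1.3003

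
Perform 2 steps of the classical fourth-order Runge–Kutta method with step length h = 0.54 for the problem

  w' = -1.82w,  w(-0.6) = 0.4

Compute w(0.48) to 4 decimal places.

RK4: k1 = f(s_n, w_n); k2 = f(s_n + h/2, w_n + (h/2)·k1); k3 = f(s_n + h/2, w_n + (h/2)·k2); k4 = f(s_n + h, w_n + h·k3); w_{n+1} = w_n + (h/6)·(k1 + 2k2 + 2k3 + k4).
s=-0.600000, w=0.400000:
  k1 = f(-0.600000, 0.400000) = -0.728000
  k2 = f(-0.330000, 0.203440) = -0.370261
  k3 = f(-0.330000, 0.300030) = -0.546054
  k4 = f(-0.060000, 0.105131) = -0.191338
  w ← 0.400000 + (0.54/6)·(k1 + 2k2 + 2k3 + k4) = 0.152323
s=-0.060000, w=0.152323:
  k1 = f(-0.060000, 0.152323) = -0.277228
  k2 = f(0.210000, 0.077471) = -0.140998
  k3 = f(0.210000, 0.114253) = -0.207941
  k4 = f(0.480000, 0.040035) = -0.072863
  w ← 0.152323 + (0.54/6)·(k1 + 2k2 + 2k3 + k4) = 0.058006
w(0.48) ≈ 0.0580

0.0580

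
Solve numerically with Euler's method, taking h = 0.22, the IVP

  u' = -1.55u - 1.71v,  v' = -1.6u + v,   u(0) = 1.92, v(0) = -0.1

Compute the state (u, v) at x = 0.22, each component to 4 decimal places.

Euler on (u,v): u_{n+1} = u_n + h·u', v_{n+1} = v_n + h·v'.
0.000000: (1.920000, -0.100000); f=(-2.805000, -3.172000) → (1.302900, -0.797840)
(u(0.22), v(0.22)) ≈ (1.3029, -0.7978)

1.3029, -0.7978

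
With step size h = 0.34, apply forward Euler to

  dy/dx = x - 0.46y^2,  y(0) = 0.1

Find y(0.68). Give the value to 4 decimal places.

0.2125

Euler: y_{n+1} = y_n + h·f(x_n, y_n).
x=0.000000, y=0.100000: f=-0.004600 → y ← 0.100000 + 0.34·(-0.004600) = 0.098436
x=0.340000, y=0.098436: f=0.335543 → y ← 0.098436 + 0.34·0.335543 = 0.212521
y(0.68) ≈ 0.2125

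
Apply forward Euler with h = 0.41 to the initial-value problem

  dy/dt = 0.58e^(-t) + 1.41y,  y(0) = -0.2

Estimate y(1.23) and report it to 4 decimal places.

0.1600

Euler: y_{n+1} = y_n + h·f(t_n, y_n).
t=0.000000, y=-0.200000: f=0.298000 → y ← -0.200000 + 0.41·0.298000 = -0.077820
t=0.410000, y=-0.077820: f=0.275191 → y ← -0.077820 + 0.41·0.275191 = 0.035008
t=0.820000, y=0.035008: f=0.304812 → y ← 0.035008 + 0.41·0.304812 = 0.159981
y(1.23) ≈ 0.1600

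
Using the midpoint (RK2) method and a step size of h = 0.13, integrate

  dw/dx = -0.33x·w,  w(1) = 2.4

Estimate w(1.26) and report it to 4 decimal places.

Midpoint: k1 = f(x_n, w_n); k2 = f(x_n + h/2, w_n + (h/2)·k1); w_{n+1} = w_n + h·k2.
x=1.000000, w=2.400000:
  k1 = f(1.000000, 2.400000) = -0.792000
  k2 = f(1.065000, 2.348520) = -0.825387
  w ← 2.400000 + 0.13·(-0.825387) = 2.292700
x=1.130000, w=2.292700:
  k1 = f(1.130000, 2.292700) = -0.854948
  k2 = f(1.195000, 2.237128) = -0.882211
  w ← 2.292700 + 0.13·(-0.882211) = 2.178012
w(1.26) ≈ 2.1780

2.1780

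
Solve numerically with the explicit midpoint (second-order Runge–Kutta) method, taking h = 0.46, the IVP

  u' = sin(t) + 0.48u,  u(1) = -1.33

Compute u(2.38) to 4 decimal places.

Midpoint: k1 = f(t_n, u_n); k2 = f(t_n + h/2, u_n + (h/2)·k1); u_{n+1} = u_n + h·k2.
t=1.000000, u=-1.330000:
  k1 = f(1.000000, -1.330000) = 0.203071
  k2 = f(1.230000, -1.283294) = 0.326508
  u ← -1.330000 + 0.46·0.326508 = -1.179806
t=1.460000, u=-1.179806:
  k1 = f(1.460000, -1.179806) = 0.427561
  k2 = f(1.690000, -1.081467) = 0.473799
  u ← -1.179806 + 0.46·0.473799 = -0.961859
t=1.920000, u=-0.961859:
  k1 = f(1.920000, -0.961859) = 0.477953
  k2 = f(2.150000, -0.851929) = 0.427973
  u ← -0.961859 + 0.46·0.427973 = -0.764991
u(2.38) ≈ -0.7650

-0.7650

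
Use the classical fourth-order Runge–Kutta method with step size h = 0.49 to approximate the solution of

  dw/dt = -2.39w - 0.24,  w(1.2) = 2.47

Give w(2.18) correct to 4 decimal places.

0.1716

RK4: k1 = f(t_n, w_n); k2 = f(t_n + h/2, w_n + (h/2)·k1); k3 = f(t_n + h/2, w_n + (h/2)·k2); k4 = f(t_n + h, w_n + h·k3); w_{n+1} = w_n + (h/6)·(k1 + 2k2 + 2k3 + k4).
t=1.200000, w=2.470000:
  k1 = f(1.200000, 2.470000) = -6.143300
  k2 = f(1.445000, 0.964892) = -2.546091
  k3 = f(1.445000, 1.846208) = -4.652437
  k4 = f(1.690000, 0.190306) = -0.694831
  w ← 2.470000 + (0.49/6)·(k1 + 2k2 + 2k3 + k4) = 0.735793
t=1.690000, w=0.735793:
  k1 = f(1.690000, 0.735793) = -1.998546
  k2 = f(1.935000, 0.246149) = -0.828297
  k3 = f(1.935000, 0.532860) = -1.513536
  k4 = f(2.180000, -0.005840) = -0.226043
  w ← 0.735793 + (0.49/6)·(k1 + 2k2 + 2k3 + k4) = 0.171619
w(2.18) ≈ 0.1716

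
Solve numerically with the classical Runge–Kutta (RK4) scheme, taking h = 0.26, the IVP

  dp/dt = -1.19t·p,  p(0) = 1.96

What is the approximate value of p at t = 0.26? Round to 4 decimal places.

1.8827

RK4: k1 = f(t_n, p_n); k2 = f(t_n + h/2, p_n + (h/2)·k1); k3 = f(t_n + h/2, p_n + (h/2)·k2); k4 = f(t_n + h, p_n + h·k3); p_{n+1} = p_n + (h/6)·(k1 + 2k2 + 2k3 + k4).
t=0.000000, p=1.960000:
  k1 = f(0.000000, 1.960000) = 0.000000
  k2 = f(0.130000, 1.960000) = -0.303212
  k3 = f(0.130000, 1.920582) = -0.297114
  k4 = f(0.260000, 1.882750) = -0.582523
  p ← 1.960000 + (0.26/6)·(k1 + 2k2 + 2k3 + k4) = 1.882729
p(0.26) ≈ 1.8827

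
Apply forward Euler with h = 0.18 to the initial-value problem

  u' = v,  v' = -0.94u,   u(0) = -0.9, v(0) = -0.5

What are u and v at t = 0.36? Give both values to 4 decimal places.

-1.0526, -0.1802

Euler on (u,v): u_{n+1} = u_n + h·u', v_{n+1} = v_n + h·v'.
0.000000: (-0.900000, -0.500000); f=(-0.500000, 0.846000) → (-0.990000, -0.347720)
0.180000: (-0.990000, -0.347720); f=(-0.347720, 0.930600) → (-1.052590, -0.180212)
(u(0.36), v(0.36)) ≈ (-1.0526, -0.1802)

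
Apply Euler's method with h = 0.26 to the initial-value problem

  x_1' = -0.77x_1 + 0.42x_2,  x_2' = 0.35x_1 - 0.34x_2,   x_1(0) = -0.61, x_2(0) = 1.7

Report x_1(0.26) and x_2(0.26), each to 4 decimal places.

Euler on (x_1,x_2): x_1_{n+1} = x_1_n + h·x_1', x_2_{n+1} = x_2_n + h·x_2'.
0.000000: (-0.610000, 1.700000); f=(1.183700, -0.791500) → (-0.302238, 1.494210)
(x_1(0.26), x_2(0.26)) ≈ (-0.3022, 1.4942)

-0.3022, 1.4942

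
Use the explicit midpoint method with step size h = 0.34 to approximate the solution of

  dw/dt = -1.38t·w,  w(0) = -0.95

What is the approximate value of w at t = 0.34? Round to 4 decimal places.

Midpoint: k1 = f(t_n, w_n); k2 = f(t_n + h/2, w_n + (h/2)·k1); w_{n+1} = w_n + h·k2.
t=0.000000, w=-0.950000:
  k1 = f(0.000000, -0.950000) = 0.000000
  k2 = f(0.170000, -0.950000) = 0.222870
  w ← -0.950000 + 0.34·0.222870 = -0.874224
w(0.34) ≈ -0.8742

-0.8742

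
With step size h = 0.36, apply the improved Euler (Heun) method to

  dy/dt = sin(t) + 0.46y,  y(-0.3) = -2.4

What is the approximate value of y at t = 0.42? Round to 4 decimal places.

-3.3123

Heun: k1 = f(t_n, y_n); k2 = f(t_n + h, y_n + h·k1); y_{n+1} = y_n + (h/2)·(k1 + k2).
t=-0.300000, y=-2.400000:
  k1 = f(-0.300000, -2.400000) = -1.399520
  k2 = f(0.060000, -2.903827) = -1.275797
  y ← -2.400000 + (0.36/2)·(-1.399520 + (-1.275797)) = -2.881557
t=0.060000, y=-2.881557:
  k1 = f(0.060000, -2.881557) = -1.265552
  k2 = f(0.420000, -3.337156) = -1.127331
  y ← -2.881557 + (0.36/2)·(-1.265552 + (-1.127331)) = -3.312276
y(0.42) ≈ -3.3123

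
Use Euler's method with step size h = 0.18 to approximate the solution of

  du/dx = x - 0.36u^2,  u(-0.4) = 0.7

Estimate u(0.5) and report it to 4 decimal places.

Euler: u_{n+1} = u_n + h·f(x_n, u_n).
x=-0.400000, u=0.700000: f=-0.576400 → u ← 0.700000 + 0.18·(-0.576400) = 0.596248
x=-0.220000, u=0.596248: f=-0.347984 → u ← 0.596248 + 0.18·(-0.347984) = 0.533611
x=-0.040000, u=0.533611: f=-0.142507 → u ← 0.533611 + 0.18·(-0.142507) = 0.507960
x=0.140000, u=0.507960: f=0.047112 → u ← 0.507960 + 0.18·0.047112 = 0.516440
x=0.320000, u=0.516440: f=0.223984 → u ← 0.516440 + 0.18·0.223984 = 0.556757
u(0.5) ≈ 0.5568

0.5568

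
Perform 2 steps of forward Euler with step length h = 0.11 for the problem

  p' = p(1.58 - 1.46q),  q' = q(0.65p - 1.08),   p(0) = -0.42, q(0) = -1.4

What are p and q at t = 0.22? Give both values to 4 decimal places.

-0.8019, -1.0000

Euler on (p,q): p_{n+1} = p_n + h·p', q_{n+1} = q_n + h·q'.
0.000000: (-0.420000, -1.400000); f=(-1.522080, 1.894200) → (-0.587429, -1.191638)
0.110000: (-0.587429, -1.191638); f=(-1.950141, 1.741971) → (-0.801944, -1.000021)
(p(0.22), q(0.22)) ≈ (-0.8019, -1.0000)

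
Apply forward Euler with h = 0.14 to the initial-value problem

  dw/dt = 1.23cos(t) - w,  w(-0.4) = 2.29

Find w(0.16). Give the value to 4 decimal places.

1.7958

Euler: w_{n+1} = w_n + h·f(t_n, w_n).
t=-0.400000, w=2.290000: f=-1.157095 → w ← 2.290000 + 0.14·(-1.157095) = 2.128007
t=-0.260000, w=2.128007: f=-0.939347 → w ← 2.128007 + 0.14·(-0.939347) = 1.996498
t=-0.120000, w=1.996498: f=-0.775343 → w ← 1.996498 + 0.14·(-0.775343) = 1.887950
t=0.020000, w=1.887950: f=-0.658196 → w ← 1.887950 + 0.14·(-0.658196) = 1.795803
w(0.16) ≈ 1.7958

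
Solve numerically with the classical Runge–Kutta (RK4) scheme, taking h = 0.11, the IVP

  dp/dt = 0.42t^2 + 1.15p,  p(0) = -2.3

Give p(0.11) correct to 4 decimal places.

-2.6100

RK4: k1 = f(t_n, p_n); k2 = f(t_n + h/2, p_n + (h/2)·k1); k3 = f(t_n + h/2, p_n + (h/2)·k2); k4 = f(t_n + h, p_n + h·k3); p_{n+1} = p_n + (h/6)·(k1 + 2k2 + 2k3 + k4).
t=0.000000, p=-2.300000:
  k1 = f(0.000000, -2.300000) = -2.645000
  k2 = f(0.055000, -2.445475) = -2.811026
  k3 = f(0.055000, -2.454606) = -2.821527
  k4 = f(0.110000, -2.610368) = -2.996841
  p ← -2.300000 + (0.11/6)·(k1 + 2k2 + 2k3 + k4) = -2.609961
p(0.11) ≈ -2.6100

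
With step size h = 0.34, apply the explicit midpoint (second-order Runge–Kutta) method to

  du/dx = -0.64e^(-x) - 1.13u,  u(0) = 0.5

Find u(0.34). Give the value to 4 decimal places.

0.2030

Midpoint: k1 = f(x_n, u_n); k2 = f(x_n + h/2, u_n + (h/2)·k1); u_{n+1} = u_n + h·k2.
x=0.000000, u=0.500000:
  k1 = f(0.000000, 0.500000) = -1.205000
  k2 = f(0.170000, 0.295150) = -0.873465
  u ← 0.500000 + 0.34·(-0.873465) = 0.203022
u(0.34) ≈ 0.2030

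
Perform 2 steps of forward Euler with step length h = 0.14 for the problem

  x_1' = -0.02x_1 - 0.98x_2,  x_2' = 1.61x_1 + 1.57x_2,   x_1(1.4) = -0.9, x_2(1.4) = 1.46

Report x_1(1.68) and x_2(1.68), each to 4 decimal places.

Euler on (x_1,x_2): x_1_{n+1} = x_1_n + h·x_1', x_2_{n+1} = x_2_n + h·x_2'.
1.400000: (-0.900000, 1.460000); f=(-1.412800, 0.843200) → (-1.097792, 1.578048)
1.540000: (-1.097792, 1.578048); f=(-1.524531, 0.710090) → (-1.311226, 1.677461)
(x_1(1.68), x_2(1.68)) ≈ (-1.3112, 1.6775)

-1.3112, 1.6775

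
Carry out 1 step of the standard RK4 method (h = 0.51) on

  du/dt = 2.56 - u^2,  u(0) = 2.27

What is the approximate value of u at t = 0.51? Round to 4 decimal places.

1.7481

RK4: k1 = f(t_n, u_n); k2 = f(t_n + h/2, u_n + (h/2)·k1); k3 = f(t_n + h/2, u_n + (h/2)·k2); k4 = f(t_n + h, u_n + h·k3); u_{n+1} = u_n + (h/6)·(k1 + 2k2 + 2k3 + k4).
t=0.000000, u=2.270000:
  k1 = f(0.000000, 2.270000) = -2.592900
  k2 = f(0.255000, 1.608811) = -0.028271
  k3 = f(0.255000, 2.262791) = -2.560222
  k4 = f(0.510000, 0.964287) = 1.630151
  u ← 2.270000 + (0.51/6)·(k1 + 2k2 + 2k3 + k4) = 1.748122
u(0.51) ≈ 1.7481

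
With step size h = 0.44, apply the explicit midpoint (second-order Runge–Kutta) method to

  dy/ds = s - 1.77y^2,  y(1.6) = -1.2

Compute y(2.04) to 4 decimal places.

-1.9448

Midpoint: k1 = f(s_n, y_n); k2 = f(s_n + h/2, y_n + (h/2)·k1); y_{n+1} = y_n + h·k2.
s=1.600000, y=-1.200000:
  k1 = f(1.600000, -1.200000) = -0.948800
  k2 = f(1.820000, -1.408736) = -1.692631
  y ← -1.200000 + 0.44·(-1.692631) = -1.944758
y(2.04) ≈ -1.9448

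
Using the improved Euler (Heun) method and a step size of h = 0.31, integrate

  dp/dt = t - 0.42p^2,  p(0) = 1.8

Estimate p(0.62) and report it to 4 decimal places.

Heun: k1 = f(t_n, p_n); k2 = f(t_n + h, p_n + h·k1); p_{n+1} = p_n + (h/2)·(k1 + k2).
t=0.000000, p=1.800000:
  k1 = f(0.000000, 1.800000) = -1.360800
  k2 = f(0.310000, 1.378152) = -0.487707
  p ← 1.800000 + (0.31/2)·(-1.360800 + (-0.487707)) = 1.513481
t=0.310000, p=1.513481:
  k1 = f(0.310000, 1.513481) = -0.652063
  k2 = f(0.620000, 1.311342) = -0.102239
  p ← 1.513481 + (0.31/2)·(-0.652063 + (-0.102239)) = 1.396565
p(0.62) ≈ 1.3966

1.3966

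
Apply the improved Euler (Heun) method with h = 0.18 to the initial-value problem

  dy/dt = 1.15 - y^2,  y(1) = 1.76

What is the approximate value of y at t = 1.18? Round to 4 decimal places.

Heun: k1 = f(t_n, y_n); k2 = f(t_n + h, y_n + h·k1); y_{n+1} = y_n + (h/2)·(k1 + k2).
t=1.000000, y=1.760000:
  k1 = f(1.000000, 1.760000) = -1.947600
  k2 = f(1.180000, 1.409432) = -0.836499
  y ← 1.760000 + (0.18/2)·(-1.947600 + (-0.836499)) = 1.509431
y(1.18) ≈ 1.5094

1.5094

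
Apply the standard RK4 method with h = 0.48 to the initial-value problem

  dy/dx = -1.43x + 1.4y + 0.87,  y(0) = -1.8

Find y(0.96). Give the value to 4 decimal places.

-6.2182

RK4: k1 = f(x_n, y_n); k2 = f(x_n + h/2, y_n + (h/2)·k1); k3 = f(x_n + h/2, y_n + (h/2)·k2); k4 = f(x_n + h, y_n + h·k3); y_{n+1} = y_n + (h/6)·(k1 + 2k2 + 2k3 + k4).
x=0.000000, y=-1.800000:
  k1 = f(0.000000, -1.800000) = -1.650000
  k2 = f(0.240000, -2.196000) = -2.547600
  k3 = f(0.240000, -2.411424) = -2.849194
  k4 = f(0.480000, -3.167613) = -4.251058
  y ← -1.800000 + (0.48/6)·(k1 + 2k2 + 2k3 + k4) = -3.135572
x=0.480000, y=-3.135572:
  k1 = f(0.480000, -3.135572) = -4.206200
  k2 = f(0.720000, -4.145060) = -5.962684
  k3 = f(0.720000, -4.566616) = -6.552862
  k4 = f(0.960000, -6.280945) = -9.296124
  y ← -3.135572 + (0.48/6)·(k1 + 2k2 + 2k3 + k4) = -6.218245
y(0.96) ≈ -6.2182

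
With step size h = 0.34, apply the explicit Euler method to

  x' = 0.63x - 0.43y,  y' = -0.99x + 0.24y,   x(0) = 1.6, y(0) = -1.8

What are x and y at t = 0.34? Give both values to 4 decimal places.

Euler on (x,y): x_{n+1} = x_n + h·x', y_{n+1} = y_n + h·y'.
0.000000: (1.600000, -1.800000); f=(1.782000, -2.016000) → (2.205880, -2.485440)
(x(0.34), y(0.34)) ≈ (2.2059, -2.4854)

2.2059, -2.4854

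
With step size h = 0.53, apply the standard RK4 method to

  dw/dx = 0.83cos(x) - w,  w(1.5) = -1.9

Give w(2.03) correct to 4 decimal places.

-1.1921

RK4: k1 = f(x_n, w_n); k2 = f(x_n + h/2, w_n + (h/2)·k1); k3 = f(x_n + h/2, w_n + (h/2)·k2); k4 = f(x_n + h, w_n + h·k3); w_{n+1} = w_n + (h/6)·(k1 + 2k2 + 2k3 + k4).
x=1.500000, w=-1.900000:
  k1 = f(1.500000, -1.900000) = 1.958712
  k2 = f(1.765000, -1.380941) = 1.220764
  k3 = f(1.765000, -1.576498) = 1.416320
  k4 = f(2.030000, -1.149350) = 0.781466
  w ← -1.900000 + (0.53/6)·(k1 + 2k2 + 2k3 + k4) = -1.192066
w(2.03) ≈ -1.1921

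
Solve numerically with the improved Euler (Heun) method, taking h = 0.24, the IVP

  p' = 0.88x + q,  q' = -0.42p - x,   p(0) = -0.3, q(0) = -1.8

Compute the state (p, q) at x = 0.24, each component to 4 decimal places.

Heun on (p,q): k1 = f(x_n, state_n); k2 = f(x_n + h, state_n + h·k1); state_{n+1} = state_n + (h/2)·(k1 + k2).
0.000000: (-0.300000, -1.800000)
  k1 = (-1.800000, 0.126000)
  predictor → (-0.732000, -1.769760)
  k2 = (-1.558560, 0.067440)
  → (-0.703027, -1.776787)
(p(0.24), q(0.24)) ≈ (-0.7030, -1.7768)

-0.7030, -1.7768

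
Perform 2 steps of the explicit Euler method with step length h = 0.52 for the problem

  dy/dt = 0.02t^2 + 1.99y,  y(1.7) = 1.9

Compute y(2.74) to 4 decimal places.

7.9792

Euler: y_{n+1} = y_n + h·f(t_n, y_n).
t=1.700000, y=1.900000: f=3.838800 → y ← 1.900000 + 0.52·3.838800 = 3.896176
t=2.220000, y=3.896176: f=7.851958 → y ← 3.896176 + 0.52·7.851958 = 7.979194
y(2.74) ≈ 7.9792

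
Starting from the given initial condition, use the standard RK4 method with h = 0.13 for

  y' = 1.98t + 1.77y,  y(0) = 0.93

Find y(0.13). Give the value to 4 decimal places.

RK4: k1 = f(t_n, y_n); k2 = f(t_n + h/2, y_n + (h/2)·k1); k3 = f(t_n + h/2, y_n + (h/2)·k2); k4 = f(t_n + h, y_n + h·k3); y_{n+1} = y_n + (h/6)·(k1 + 2k2 + 2k3 + k4).
t=0.000000, y=0.930000:
  k1 = f(0.000000, 0.930000) = 1.646100
  k2 = f(0.065000, 1.036997) = 1.964184
  k3 = f(0.065000, 1.057672) = 2.000779
  k4 = f(0.130000, 1.190101) = 2.363879
  y ← 0.930000 + (0.13/6)·(k1 + 2k2 + 2k3 + k4) = 1.188698
y(0.13) ≈ 1.1887

1.1887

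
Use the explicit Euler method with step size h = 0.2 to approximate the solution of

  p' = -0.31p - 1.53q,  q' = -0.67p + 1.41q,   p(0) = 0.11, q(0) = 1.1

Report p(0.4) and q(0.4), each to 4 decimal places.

-0.6460, 1.8203

Euler on (p,q): p_{n+1} = p_n + h·p', q_{n+1} = q_n + h·q'.
0.000000: (0.110000, 1.100000); f=(-1.717100, 1.477300) → (-0.233420, 1.395460)
0.200000: (-0.233420, 1.395460); f=(-2.062694, 2.123990) → (-0.645959, 1.820258)
(p(0.4), q(0.4)) ≈ (-0.6460, 1.8203)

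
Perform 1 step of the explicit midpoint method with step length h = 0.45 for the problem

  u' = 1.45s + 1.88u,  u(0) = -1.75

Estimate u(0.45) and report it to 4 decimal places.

Midpoint: k1 = f(s_n, u_n); k2 = f(s_n + h/2, u_n + (h/2)·k1); u_{n+1} = u_n + h·k2.
s=0.000000, u=-1.750000:
  k1 = f(0.000000, -1.750000) = -3.290000
  k2 = f(0.225000, -2.490250) = -4.355420
  u ← -1.750000 + 0.45·(-4.355420) = -3.709939
u(0.45) ≈ -3.7099

-3.7099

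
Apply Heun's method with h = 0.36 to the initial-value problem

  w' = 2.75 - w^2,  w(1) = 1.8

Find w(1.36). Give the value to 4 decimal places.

Heun: k1 = f(x_n, w_n); k2 = f(x_n + h, w_n + h·k1); w_{n+1} = w_n + (h/2)·(k1 + k2).
x=1.000000, w=1.800000:
  k1 = f(1.000000, 1.800000) = -0.490000
  k2 = f(1.360000, 1.623600) = 0.113923
  w ← 1.800000 + (0.36/2)·(-0.490000 + 0.113923) = 1.732306
w(1.36) ≈ 1.7323

1.7323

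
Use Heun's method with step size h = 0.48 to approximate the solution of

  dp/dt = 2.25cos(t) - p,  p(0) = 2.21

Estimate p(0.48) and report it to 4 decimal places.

Heun: k1 = f(t_n, p_n); k2 = f(t_n + h, p_n + h·k1); p_{n+1} = p_n + (h/2)·(k1 + k2).
t=0.000000, p=2.210000:
  k1 = f(0.000000, 2.210000) = 0.040000
  k2 = f(0.480000, 2.229200) = -0.233461
  p ← 2.210000 + (0.48/2)·(0.040000 + (-0.233461)) = 2.163569
p(0.48) ≈ 2.1636

2.1636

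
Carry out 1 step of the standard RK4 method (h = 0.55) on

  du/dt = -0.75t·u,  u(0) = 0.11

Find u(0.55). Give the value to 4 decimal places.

RK4: k1 = f(t_n, u_n); k2 = f(t_n + h/2, u_n + (h/2)·k1); k3 = f(t_n + h/2, u_n + (h/2)·k2); k4 = f(t_n + h, u_n + h·k3); u_{n+1} = u_n + (h/6)·(k1 + 2k2 + 2k3 + k4).
t=0.000000, u=0.110000:
  k1 = f(0.000000, 0.110000) = 0.000000
  k2 = f(0.275000, 0.110000) = -0.022688
  k3 = f(0.275000, 0.103761) = -0.021401
  k4 = f(0.550000, 0.098230) = -0.040520
  u ← 0.110000 + (0.55/6)·(k1 + 2k2 + 2k3 + k4) = 0.098203
u(0.55) ≈ 0.0982

0.0982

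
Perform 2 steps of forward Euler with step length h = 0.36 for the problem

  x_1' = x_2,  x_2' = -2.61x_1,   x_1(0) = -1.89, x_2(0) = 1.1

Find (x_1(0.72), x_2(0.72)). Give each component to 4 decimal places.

Euler on (x_1,x_2): x_1_{n+1} = x_1_n + h·x_1', x_2_{n+1} = x_2_n + h·x_2'.
0.000000: (-1.890000, 1.100000); f=(1.100000, 4.932900) → (-1.494000, 2.875844)
0.360000: (-1.494000, 2.875844); f=(2.875844, 3.899340) → (-0.458696, 4.279606)
(x_1(0.72), x_2(0.72)) ≈ (-0.4587, 4.2796)

-0.4587, 4.2796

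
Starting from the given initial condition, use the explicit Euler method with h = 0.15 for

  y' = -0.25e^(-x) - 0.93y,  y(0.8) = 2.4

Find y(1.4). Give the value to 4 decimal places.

Euler: y_{n+1} = y_n + h·f(x_n, y_n).
x=0.800000, y=2.400000: f=-2.344332 → y ← 2.400000 + 0.15·(-2.344332) = 2.048350
x=0.950000, y=2.048350: f=-2.001651 → y ← 2.048350 + 0.15·(-2.001651) = 1.748103
x=1.100000, y=1.748103: f=-1.708953 → y ← 1.748103 + 0.15·(-1.708953) = 1.491760
x=1.250000, y=1.491760: f=-1.458963 → y ← 1.491760 + 0.15·(-1.458963) = 1.272915
y(1.4) ≈ 1.2729

1.2729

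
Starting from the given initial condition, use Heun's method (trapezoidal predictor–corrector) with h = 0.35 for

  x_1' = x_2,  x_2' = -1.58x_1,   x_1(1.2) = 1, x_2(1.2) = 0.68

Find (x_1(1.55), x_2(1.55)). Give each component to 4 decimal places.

1.1412, 0.0612

Heun on (x_1,x_2): k1 = f(t_n, state_n); k2 = f(t_n + h, state_n + h·k1); state_{n+1} = state_n + (h/2)·(k1 + k2).
1.200000: (1.000000, 0.680000)
  k1 = (0.680000, -1.580000)
  predictor → (1.238000, 0.127000)
  k2 = (0.127000, -1.956040)
  → (1.141225, 0.061193)
(x_1(1.55), x_2(1.55)) ≈ (1.1412, 0.0612)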